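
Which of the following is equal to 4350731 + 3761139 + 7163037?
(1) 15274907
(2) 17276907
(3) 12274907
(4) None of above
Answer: 1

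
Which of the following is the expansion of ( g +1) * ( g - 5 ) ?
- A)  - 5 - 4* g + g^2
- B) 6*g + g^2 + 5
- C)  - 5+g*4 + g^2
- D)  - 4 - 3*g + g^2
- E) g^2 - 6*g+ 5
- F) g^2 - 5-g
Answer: A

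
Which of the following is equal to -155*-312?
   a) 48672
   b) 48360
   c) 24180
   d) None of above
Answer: b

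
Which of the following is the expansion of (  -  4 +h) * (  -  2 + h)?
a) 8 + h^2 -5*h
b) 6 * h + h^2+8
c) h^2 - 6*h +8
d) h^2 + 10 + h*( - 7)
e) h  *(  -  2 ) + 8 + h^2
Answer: c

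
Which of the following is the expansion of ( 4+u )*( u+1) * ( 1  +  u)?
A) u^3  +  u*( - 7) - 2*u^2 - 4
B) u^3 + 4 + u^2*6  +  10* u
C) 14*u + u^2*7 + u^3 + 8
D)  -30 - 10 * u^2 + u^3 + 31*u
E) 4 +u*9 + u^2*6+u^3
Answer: E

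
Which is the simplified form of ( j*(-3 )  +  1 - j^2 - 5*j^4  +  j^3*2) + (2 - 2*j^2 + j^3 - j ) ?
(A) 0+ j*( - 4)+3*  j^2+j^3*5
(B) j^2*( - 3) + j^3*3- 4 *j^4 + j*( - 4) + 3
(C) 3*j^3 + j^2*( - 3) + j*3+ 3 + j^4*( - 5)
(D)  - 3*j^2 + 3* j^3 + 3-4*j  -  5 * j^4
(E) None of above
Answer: D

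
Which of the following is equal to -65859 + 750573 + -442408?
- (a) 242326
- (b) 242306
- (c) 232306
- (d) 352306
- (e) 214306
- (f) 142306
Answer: b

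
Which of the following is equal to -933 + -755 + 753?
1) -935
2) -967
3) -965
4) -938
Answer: 1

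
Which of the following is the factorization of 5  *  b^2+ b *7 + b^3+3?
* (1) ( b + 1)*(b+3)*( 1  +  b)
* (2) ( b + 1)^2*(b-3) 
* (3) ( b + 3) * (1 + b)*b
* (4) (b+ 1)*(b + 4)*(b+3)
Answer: 1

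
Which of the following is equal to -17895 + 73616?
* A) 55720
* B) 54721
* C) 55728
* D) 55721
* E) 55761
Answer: D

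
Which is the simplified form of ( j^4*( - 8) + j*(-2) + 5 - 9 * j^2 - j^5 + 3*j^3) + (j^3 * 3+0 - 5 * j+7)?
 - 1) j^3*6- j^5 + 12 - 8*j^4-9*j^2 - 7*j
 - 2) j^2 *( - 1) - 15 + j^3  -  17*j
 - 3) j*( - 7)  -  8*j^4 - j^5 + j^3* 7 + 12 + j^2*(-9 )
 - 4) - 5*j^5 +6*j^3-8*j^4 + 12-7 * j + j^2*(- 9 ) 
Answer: 1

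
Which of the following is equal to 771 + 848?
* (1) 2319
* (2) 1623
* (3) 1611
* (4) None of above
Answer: 4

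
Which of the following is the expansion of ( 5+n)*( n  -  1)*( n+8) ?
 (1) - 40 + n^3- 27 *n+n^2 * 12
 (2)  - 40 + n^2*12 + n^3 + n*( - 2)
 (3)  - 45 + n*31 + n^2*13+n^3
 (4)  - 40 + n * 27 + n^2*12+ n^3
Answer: 4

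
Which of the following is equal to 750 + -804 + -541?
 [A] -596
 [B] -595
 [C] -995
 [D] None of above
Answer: B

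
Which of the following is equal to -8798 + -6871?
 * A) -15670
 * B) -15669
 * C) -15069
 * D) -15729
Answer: B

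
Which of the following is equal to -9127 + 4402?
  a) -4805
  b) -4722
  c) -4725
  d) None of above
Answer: c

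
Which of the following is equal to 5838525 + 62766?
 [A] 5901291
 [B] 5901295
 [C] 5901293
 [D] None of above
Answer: A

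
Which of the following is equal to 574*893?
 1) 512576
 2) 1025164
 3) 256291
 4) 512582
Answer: 4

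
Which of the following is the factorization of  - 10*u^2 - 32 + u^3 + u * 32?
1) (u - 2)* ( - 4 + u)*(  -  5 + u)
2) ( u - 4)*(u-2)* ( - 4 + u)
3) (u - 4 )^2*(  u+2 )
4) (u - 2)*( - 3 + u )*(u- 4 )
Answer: 2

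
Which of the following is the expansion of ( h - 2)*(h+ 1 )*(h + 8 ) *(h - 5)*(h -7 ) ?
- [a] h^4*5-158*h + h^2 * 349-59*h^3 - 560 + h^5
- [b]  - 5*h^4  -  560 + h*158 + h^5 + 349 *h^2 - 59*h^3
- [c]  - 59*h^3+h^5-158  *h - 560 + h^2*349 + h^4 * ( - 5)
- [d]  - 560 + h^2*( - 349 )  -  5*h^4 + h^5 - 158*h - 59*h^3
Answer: c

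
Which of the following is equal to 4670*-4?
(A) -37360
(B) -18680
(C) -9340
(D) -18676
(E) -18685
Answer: B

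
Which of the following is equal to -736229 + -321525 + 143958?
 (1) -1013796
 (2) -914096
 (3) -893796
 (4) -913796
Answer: 4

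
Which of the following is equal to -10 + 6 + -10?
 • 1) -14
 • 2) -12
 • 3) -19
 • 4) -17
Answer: 1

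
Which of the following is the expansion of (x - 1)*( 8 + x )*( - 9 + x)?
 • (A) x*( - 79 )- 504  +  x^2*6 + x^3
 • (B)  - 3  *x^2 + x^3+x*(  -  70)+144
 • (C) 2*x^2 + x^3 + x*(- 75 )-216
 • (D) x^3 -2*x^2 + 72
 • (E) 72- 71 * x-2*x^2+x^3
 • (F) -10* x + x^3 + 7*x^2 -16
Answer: E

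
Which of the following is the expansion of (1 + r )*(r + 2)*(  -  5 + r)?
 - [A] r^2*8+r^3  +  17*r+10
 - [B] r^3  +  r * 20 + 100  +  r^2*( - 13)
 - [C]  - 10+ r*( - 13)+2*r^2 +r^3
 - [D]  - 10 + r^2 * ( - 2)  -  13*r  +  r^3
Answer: D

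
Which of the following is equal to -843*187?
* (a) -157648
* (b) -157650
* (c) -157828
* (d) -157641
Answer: d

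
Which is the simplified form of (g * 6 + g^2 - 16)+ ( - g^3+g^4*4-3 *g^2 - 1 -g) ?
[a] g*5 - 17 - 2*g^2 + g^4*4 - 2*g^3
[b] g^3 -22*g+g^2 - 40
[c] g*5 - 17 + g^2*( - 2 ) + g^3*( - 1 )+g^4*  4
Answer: c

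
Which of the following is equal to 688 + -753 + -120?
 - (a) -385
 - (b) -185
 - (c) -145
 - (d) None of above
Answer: b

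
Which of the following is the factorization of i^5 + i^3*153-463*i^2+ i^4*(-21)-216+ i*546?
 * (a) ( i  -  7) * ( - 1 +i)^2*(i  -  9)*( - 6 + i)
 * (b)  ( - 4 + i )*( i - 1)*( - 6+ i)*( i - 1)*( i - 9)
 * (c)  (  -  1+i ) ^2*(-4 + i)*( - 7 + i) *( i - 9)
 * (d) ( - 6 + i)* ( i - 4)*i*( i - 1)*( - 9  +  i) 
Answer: b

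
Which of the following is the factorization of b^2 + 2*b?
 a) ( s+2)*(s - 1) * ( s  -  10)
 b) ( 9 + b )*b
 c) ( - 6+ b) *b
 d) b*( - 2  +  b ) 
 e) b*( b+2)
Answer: e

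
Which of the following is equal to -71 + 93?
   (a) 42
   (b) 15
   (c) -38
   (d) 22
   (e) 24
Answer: d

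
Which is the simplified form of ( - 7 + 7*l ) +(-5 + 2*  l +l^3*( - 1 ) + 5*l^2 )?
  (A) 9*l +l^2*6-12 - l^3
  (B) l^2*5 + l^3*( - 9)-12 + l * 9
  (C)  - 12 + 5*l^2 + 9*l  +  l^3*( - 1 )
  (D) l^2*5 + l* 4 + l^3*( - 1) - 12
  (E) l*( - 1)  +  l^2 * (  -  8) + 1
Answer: C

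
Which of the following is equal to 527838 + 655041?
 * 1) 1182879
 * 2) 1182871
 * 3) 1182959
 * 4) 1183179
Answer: 1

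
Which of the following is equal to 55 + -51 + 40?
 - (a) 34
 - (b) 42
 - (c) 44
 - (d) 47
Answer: c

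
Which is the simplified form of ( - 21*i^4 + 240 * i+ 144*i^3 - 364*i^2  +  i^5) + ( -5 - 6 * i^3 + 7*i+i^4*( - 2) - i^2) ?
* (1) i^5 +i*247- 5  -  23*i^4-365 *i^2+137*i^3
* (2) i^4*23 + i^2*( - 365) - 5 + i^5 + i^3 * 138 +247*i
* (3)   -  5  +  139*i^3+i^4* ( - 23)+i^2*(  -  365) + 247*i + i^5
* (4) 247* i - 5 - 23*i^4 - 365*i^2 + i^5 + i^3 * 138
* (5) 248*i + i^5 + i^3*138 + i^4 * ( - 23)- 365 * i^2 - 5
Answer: 4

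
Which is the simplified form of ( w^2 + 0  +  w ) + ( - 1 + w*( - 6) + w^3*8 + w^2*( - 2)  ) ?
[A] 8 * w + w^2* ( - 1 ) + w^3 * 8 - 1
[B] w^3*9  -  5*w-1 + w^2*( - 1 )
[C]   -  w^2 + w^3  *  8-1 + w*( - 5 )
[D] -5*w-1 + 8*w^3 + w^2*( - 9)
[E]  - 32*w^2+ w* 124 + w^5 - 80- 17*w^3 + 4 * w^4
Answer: C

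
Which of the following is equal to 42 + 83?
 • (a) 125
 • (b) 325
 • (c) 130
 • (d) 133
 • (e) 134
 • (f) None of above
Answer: a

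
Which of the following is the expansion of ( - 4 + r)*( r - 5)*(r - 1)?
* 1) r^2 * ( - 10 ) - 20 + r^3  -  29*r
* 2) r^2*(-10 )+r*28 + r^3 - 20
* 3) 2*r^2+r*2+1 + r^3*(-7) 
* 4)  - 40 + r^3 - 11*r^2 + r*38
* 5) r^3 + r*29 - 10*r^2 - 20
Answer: 5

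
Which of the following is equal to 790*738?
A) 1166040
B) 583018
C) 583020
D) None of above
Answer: C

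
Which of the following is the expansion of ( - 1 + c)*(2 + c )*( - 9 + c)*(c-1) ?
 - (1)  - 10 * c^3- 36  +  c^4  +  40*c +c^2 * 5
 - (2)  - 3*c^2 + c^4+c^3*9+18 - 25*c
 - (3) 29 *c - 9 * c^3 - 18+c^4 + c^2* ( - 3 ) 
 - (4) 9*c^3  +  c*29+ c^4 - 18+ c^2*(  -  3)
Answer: 3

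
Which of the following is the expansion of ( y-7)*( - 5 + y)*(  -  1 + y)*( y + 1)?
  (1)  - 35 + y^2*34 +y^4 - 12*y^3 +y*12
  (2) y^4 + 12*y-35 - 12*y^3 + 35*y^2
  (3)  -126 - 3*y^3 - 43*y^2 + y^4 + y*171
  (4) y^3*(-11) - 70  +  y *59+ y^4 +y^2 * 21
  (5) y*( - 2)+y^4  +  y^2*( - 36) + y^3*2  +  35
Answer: 1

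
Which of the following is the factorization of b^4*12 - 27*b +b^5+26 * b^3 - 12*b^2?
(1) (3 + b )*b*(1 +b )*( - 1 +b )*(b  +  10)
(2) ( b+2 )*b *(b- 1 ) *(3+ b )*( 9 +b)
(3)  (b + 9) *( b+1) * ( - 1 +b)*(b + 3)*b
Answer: 3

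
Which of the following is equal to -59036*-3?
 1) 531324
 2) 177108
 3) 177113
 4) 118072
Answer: 2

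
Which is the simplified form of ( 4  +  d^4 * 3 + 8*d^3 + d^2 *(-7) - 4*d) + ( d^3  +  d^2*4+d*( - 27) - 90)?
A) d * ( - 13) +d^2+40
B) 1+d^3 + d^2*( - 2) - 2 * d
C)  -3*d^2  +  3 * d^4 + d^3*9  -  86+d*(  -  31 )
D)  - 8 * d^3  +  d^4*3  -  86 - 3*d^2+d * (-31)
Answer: C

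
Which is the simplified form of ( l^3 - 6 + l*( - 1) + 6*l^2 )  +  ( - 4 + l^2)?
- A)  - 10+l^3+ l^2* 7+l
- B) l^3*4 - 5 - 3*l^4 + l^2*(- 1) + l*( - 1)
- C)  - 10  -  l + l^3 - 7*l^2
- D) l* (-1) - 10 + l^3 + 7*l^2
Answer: D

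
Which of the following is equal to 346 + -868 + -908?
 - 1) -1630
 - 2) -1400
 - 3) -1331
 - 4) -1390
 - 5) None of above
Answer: 5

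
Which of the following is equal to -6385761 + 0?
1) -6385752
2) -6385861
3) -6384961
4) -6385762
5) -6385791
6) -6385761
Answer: 6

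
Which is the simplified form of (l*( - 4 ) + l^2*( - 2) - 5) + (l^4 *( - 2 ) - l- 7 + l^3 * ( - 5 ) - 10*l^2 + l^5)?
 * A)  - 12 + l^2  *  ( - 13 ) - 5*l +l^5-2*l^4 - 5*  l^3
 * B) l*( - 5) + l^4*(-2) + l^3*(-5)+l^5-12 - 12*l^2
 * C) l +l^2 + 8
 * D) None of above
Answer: B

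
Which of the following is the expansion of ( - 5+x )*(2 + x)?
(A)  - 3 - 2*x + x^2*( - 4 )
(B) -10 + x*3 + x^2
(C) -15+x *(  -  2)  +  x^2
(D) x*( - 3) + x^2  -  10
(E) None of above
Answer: D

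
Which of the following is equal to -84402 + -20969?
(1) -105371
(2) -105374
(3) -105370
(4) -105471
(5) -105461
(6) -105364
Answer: 1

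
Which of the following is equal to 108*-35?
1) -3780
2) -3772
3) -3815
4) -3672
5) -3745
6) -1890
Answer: 1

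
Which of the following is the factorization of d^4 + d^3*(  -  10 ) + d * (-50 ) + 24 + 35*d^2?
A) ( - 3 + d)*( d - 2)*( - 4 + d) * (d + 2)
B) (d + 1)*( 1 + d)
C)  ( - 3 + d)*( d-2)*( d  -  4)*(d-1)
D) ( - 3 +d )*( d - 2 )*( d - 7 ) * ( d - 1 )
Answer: C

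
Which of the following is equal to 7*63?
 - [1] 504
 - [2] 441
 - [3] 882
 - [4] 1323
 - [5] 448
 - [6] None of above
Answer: 2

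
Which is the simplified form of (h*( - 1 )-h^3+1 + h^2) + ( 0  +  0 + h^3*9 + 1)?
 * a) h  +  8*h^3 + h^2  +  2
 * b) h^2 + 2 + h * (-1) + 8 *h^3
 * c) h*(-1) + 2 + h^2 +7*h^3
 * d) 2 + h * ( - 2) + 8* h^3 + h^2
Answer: b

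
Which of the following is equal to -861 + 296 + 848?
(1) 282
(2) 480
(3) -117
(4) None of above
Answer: 4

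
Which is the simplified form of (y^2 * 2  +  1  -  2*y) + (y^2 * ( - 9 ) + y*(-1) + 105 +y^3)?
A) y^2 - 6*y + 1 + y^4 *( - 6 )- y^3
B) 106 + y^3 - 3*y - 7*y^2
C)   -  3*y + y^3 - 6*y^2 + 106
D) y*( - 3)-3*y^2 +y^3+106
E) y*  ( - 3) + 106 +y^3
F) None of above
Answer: B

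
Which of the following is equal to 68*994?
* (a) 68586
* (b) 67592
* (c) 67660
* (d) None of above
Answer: b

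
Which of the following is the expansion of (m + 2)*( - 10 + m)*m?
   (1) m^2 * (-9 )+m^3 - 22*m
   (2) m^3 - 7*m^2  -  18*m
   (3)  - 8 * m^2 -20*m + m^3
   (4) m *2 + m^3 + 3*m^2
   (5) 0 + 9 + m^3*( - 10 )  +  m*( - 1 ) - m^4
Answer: 3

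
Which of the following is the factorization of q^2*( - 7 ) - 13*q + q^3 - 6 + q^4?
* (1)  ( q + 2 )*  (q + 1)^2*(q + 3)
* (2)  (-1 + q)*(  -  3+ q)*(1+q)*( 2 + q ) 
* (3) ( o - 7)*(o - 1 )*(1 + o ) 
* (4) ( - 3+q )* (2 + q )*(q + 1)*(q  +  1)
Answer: 4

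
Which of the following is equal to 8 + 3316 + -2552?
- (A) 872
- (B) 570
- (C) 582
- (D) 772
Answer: D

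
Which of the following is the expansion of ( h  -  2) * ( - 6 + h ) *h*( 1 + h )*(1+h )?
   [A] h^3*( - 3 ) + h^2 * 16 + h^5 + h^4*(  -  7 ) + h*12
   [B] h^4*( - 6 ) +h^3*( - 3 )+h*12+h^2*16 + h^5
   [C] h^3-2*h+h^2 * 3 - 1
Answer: B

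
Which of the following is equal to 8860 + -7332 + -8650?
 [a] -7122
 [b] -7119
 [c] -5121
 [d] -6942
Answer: a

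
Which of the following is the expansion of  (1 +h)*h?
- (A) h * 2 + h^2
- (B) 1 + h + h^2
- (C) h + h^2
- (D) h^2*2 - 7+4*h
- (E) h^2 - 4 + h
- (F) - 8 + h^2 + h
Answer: C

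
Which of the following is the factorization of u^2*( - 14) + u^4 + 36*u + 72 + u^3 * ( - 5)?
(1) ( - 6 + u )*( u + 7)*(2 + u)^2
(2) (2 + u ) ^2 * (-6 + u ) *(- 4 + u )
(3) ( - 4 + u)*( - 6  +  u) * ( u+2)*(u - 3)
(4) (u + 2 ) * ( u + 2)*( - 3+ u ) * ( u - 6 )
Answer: 4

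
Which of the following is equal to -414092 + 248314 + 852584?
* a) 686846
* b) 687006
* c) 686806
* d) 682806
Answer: c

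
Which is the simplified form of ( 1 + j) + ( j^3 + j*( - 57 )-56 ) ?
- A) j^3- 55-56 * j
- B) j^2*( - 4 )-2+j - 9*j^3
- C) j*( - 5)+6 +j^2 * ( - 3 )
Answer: A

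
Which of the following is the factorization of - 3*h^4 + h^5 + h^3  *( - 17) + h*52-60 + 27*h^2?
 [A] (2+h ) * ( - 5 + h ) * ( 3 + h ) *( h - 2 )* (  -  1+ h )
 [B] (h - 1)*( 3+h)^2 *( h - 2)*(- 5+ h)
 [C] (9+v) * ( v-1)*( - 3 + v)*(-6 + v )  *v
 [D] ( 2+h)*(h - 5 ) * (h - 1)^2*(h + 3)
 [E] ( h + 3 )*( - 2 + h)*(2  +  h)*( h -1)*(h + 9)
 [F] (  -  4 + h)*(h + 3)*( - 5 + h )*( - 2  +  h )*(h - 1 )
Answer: A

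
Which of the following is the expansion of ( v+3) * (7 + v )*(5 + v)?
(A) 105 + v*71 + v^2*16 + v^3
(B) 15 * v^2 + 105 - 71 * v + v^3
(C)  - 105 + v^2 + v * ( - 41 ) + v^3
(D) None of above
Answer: D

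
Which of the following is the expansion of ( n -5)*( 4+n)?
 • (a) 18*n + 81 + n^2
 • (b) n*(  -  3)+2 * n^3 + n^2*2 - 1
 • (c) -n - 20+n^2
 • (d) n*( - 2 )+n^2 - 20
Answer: c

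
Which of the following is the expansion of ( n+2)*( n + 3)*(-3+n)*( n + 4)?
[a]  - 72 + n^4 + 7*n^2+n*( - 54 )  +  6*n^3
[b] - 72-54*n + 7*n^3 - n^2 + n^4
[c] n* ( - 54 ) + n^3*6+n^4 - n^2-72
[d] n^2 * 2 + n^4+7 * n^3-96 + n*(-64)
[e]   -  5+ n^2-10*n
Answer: c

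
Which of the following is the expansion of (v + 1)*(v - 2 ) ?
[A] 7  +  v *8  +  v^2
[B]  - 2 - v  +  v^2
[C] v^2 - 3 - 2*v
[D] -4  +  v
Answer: B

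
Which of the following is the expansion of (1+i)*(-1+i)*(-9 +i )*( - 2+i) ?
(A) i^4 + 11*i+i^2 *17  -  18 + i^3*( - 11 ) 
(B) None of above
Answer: A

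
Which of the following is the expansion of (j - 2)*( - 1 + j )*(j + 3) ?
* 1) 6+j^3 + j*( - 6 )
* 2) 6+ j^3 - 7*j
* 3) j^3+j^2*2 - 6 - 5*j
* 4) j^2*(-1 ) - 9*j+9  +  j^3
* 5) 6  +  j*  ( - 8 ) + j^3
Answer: 2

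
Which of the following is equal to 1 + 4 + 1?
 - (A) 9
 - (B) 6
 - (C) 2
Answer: B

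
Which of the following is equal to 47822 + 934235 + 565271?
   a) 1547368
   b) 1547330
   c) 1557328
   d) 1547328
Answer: d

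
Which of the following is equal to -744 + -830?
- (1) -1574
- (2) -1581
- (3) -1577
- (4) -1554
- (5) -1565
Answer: 1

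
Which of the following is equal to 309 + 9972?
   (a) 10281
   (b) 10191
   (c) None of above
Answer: a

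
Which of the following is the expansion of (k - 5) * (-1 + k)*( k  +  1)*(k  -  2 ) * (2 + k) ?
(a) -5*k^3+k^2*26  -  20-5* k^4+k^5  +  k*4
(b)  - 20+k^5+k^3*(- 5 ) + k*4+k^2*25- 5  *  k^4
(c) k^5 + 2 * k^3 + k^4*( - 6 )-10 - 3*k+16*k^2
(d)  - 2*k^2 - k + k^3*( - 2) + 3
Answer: b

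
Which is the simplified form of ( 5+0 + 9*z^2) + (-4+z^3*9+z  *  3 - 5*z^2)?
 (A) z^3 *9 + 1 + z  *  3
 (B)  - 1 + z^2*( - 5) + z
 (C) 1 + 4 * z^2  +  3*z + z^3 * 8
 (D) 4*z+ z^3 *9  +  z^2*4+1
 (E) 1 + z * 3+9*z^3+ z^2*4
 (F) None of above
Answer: E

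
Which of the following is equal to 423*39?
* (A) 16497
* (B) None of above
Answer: A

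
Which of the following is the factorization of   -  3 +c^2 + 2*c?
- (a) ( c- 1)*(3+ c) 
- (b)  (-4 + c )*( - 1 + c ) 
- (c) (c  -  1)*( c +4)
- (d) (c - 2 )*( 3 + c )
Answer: a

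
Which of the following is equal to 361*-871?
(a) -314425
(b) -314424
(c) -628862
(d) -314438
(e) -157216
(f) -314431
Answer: f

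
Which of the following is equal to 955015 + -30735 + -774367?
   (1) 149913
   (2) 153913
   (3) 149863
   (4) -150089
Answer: 1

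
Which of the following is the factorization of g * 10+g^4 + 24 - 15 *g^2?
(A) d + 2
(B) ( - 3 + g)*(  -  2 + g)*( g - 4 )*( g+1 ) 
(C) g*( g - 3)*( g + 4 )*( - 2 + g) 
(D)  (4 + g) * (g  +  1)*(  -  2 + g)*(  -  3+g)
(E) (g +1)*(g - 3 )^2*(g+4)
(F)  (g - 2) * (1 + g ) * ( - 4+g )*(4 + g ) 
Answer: D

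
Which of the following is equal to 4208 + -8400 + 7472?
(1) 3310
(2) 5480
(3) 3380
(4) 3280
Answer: 4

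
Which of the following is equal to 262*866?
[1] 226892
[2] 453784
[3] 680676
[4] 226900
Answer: 1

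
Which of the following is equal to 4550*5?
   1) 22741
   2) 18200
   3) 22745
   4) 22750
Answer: 4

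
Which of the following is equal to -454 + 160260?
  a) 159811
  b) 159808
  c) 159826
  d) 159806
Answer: d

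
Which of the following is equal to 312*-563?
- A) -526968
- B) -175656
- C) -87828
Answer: B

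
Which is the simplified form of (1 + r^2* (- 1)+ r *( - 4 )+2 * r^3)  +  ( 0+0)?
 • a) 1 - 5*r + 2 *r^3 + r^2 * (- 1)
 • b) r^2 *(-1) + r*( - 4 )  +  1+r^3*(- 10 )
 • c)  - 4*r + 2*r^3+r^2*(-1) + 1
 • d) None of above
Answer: c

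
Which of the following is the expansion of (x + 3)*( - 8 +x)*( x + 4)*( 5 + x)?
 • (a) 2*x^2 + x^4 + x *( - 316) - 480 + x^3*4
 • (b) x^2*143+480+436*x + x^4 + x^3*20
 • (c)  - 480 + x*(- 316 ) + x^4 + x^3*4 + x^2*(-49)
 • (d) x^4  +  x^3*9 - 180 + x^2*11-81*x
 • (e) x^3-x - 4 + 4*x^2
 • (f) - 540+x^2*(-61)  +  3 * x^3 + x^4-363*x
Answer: c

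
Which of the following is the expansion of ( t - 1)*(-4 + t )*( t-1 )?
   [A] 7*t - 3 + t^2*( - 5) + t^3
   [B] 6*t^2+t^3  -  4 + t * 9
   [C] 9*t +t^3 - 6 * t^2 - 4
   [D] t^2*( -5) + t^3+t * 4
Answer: C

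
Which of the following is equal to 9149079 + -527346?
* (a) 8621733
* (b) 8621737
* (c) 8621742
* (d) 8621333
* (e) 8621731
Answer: a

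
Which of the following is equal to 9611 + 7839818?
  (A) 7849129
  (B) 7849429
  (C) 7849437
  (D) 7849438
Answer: B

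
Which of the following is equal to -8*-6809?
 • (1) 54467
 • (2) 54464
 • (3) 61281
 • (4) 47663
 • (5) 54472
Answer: 5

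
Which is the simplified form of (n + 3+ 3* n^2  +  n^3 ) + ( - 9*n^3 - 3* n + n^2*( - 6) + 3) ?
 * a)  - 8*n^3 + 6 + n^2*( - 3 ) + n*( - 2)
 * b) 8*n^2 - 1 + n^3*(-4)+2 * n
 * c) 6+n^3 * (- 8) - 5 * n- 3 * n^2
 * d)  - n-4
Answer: a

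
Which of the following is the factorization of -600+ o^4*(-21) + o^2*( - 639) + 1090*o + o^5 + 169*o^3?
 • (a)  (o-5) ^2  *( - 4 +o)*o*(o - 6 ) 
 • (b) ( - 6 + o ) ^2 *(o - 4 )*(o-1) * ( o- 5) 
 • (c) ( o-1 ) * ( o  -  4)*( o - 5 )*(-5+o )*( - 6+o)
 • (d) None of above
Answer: c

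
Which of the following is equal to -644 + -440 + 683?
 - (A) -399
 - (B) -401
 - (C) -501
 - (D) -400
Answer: B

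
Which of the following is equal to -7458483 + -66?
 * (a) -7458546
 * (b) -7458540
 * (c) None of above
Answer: c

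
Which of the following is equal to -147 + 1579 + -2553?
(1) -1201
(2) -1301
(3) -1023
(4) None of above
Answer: 4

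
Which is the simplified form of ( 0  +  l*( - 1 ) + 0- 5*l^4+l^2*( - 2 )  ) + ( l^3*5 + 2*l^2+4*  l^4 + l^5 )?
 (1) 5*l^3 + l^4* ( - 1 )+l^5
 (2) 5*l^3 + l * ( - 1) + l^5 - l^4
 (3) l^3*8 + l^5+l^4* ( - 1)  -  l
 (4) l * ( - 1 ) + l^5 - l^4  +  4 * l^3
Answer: 2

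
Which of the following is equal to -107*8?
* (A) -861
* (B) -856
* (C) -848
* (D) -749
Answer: B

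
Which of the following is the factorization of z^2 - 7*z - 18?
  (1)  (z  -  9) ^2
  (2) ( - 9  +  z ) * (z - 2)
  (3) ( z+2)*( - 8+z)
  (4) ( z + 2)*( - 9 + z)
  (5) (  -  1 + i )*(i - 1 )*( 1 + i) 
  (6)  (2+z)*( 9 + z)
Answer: 4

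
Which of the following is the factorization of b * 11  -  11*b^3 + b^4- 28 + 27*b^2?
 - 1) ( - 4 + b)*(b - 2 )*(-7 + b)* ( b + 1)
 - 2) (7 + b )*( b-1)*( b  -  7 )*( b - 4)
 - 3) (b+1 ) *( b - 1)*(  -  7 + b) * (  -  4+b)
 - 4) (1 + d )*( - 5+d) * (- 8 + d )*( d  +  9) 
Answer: 3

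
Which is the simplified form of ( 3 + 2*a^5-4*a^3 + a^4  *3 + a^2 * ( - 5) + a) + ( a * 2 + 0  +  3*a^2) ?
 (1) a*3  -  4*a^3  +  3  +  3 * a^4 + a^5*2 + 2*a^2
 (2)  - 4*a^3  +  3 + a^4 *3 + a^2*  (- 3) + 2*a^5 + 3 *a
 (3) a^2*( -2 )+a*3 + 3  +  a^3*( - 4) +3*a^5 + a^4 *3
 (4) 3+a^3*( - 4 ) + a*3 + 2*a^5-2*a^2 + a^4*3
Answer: 4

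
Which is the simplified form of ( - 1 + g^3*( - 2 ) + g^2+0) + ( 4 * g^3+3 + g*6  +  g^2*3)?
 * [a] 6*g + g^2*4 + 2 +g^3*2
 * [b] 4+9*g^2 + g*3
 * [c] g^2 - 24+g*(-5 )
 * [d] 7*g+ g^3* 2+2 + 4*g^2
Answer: a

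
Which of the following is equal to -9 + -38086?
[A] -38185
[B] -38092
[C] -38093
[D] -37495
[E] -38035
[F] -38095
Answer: F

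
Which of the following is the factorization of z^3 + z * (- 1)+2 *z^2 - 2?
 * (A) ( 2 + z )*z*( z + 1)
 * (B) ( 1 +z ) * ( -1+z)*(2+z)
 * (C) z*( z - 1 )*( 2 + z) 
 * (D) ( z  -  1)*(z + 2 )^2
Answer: B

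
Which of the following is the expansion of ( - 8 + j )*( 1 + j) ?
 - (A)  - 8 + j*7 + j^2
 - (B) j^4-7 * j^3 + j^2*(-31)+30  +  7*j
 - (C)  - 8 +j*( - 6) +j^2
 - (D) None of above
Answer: D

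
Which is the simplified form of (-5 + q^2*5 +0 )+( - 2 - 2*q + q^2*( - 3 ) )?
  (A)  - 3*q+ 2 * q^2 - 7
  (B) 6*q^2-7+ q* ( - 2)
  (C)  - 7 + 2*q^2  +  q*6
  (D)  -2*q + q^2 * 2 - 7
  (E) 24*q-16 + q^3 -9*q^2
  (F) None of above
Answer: D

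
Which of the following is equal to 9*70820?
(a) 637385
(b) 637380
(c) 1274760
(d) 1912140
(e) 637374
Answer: b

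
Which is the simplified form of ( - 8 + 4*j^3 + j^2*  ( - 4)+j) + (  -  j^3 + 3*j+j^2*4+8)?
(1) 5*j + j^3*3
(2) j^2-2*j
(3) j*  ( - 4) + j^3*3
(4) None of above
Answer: 4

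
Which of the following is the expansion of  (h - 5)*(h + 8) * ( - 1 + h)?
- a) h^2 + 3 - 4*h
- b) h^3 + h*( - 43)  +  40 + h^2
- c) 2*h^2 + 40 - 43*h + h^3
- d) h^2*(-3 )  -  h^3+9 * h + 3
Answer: c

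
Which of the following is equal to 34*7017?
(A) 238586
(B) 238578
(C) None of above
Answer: B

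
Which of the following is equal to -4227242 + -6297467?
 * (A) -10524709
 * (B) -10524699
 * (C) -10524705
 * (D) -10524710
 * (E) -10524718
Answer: A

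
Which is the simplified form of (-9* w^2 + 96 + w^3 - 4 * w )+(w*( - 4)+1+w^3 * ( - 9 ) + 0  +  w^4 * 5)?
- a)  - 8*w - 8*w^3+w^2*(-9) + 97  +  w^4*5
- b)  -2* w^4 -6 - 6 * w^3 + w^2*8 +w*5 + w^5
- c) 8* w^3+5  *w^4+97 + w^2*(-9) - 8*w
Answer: a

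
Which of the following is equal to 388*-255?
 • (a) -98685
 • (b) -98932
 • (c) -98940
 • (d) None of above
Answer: c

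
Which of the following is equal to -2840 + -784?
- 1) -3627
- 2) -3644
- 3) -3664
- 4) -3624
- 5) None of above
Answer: 4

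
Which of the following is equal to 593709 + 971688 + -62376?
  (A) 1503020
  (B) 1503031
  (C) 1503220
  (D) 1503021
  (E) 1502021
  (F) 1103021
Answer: D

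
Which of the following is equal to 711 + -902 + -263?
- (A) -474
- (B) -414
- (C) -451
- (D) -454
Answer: D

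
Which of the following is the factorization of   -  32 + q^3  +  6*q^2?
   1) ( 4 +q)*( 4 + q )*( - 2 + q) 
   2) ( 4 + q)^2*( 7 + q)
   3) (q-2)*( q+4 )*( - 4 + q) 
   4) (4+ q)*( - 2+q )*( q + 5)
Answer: 1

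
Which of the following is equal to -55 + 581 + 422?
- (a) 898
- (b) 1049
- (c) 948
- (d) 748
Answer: c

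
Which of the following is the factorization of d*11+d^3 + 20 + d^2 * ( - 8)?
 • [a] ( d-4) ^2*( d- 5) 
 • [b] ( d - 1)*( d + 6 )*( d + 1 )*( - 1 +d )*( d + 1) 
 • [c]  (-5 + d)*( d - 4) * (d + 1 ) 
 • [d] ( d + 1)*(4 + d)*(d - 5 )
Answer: c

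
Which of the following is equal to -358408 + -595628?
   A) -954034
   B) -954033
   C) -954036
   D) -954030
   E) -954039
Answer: C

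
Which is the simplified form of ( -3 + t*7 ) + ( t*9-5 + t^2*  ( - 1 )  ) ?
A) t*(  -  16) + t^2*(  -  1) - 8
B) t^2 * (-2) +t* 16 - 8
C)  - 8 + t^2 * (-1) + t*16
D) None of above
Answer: C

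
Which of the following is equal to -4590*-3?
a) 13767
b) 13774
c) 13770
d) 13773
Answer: c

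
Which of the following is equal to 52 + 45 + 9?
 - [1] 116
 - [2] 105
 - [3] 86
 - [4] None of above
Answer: 4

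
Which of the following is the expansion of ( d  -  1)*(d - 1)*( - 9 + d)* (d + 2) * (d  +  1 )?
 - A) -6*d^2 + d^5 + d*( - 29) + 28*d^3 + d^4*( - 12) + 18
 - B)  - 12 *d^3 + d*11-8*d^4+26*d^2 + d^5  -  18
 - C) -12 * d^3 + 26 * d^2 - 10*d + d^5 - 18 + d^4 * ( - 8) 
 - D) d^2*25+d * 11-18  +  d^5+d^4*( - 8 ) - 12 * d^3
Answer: B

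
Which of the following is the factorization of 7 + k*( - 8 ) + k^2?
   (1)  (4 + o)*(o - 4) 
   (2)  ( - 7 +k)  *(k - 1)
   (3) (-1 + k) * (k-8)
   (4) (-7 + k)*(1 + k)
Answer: 2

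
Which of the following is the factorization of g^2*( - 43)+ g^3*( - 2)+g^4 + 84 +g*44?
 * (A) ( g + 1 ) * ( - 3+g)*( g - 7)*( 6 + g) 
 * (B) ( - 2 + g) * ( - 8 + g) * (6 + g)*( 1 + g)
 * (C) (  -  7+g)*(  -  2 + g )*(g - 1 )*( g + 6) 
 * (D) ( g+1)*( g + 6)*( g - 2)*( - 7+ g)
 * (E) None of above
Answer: D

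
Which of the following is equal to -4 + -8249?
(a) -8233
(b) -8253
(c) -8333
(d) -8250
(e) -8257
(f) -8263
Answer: b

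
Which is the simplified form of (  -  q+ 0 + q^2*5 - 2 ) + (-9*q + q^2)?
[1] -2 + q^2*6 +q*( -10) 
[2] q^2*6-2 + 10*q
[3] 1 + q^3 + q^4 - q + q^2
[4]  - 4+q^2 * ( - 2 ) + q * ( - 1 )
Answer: 1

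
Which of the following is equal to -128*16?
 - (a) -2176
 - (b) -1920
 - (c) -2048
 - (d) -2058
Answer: c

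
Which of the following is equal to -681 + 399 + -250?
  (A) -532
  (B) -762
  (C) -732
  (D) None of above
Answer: A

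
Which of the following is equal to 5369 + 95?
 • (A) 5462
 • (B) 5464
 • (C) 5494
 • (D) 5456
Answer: B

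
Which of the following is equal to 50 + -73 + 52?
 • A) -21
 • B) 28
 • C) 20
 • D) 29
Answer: D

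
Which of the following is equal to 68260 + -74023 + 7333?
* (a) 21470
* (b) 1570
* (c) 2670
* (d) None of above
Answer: b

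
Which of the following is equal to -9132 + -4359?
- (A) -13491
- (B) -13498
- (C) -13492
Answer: A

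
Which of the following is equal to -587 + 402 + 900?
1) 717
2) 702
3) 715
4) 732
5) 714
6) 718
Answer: 3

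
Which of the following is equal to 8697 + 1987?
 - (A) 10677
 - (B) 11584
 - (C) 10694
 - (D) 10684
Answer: D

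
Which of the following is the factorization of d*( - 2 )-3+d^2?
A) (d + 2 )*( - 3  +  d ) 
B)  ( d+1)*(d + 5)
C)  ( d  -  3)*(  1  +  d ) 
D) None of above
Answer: C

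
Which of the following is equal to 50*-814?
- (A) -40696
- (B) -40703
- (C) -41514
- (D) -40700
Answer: D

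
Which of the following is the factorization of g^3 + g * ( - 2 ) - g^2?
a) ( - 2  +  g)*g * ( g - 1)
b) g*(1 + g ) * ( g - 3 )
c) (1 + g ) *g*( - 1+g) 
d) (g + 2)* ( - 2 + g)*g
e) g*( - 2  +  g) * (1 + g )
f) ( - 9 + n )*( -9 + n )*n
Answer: e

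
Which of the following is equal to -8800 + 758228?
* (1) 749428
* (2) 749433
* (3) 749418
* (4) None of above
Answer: 1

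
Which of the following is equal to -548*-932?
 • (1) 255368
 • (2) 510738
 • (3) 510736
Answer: 3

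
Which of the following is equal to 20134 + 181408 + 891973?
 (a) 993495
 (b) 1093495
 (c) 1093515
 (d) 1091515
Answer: c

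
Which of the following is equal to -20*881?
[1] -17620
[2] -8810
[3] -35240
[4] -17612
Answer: 1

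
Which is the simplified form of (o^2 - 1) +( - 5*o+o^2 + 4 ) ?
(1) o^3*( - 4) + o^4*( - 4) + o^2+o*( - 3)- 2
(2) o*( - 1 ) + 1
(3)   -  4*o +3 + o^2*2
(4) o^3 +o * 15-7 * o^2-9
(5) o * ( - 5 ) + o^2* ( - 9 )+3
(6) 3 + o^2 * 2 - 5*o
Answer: 6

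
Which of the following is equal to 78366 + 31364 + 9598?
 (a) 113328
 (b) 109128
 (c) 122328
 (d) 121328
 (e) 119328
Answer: e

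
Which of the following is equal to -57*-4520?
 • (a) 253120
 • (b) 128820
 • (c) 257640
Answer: c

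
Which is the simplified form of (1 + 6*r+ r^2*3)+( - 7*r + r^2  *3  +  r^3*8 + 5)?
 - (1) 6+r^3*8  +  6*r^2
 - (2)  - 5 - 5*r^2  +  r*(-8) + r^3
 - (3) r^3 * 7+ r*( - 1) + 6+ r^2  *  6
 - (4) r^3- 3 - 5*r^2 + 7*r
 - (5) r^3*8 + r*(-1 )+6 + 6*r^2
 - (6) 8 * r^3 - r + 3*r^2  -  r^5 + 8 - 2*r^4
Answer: 5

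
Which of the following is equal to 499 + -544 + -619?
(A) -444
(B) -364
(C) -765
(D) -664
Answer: D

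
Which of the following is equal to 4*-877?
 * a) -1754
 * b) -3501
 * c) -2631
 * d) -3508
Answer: d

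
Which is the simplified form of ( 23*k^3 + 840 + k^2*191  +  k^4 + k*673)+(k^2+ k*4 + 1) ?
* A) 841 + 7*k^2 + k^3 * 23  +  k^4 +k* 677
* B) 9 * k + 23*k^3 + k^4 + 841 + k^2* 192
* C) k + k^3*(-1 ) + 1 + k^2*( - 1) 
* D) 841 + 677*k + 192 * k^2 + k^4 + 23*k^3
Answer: D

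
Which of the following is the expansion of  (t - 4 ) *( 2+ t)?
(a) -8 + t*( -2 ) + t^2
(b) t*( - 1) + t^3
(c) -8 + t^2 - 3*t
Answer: a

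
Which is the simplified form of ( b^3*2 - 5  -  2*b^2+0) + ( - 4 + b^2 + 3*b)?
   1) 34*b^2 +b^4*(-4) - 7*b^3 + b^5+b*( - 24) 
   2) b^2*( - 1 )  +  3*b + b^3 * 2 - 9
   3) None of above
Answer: 2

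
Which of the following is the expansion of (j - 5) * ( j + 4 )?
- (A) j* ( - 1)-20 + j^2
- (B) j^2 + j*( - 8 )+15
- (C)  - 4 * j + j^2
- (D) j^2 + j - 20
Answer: A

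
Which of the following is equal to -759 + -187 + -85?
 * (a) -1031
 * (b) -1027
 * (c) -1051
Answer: a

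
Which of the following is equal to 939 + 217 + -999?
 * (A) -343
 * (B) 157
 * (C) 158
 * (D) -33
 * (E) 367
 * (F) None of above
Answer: B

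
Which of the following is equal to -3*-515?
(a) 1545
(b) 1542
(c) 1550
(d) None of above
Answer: a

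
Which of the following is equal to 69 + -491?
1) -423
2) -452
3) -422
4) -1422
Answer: 3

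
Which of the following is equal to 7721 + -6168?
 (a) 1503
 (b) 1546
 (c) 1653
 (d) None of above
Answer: d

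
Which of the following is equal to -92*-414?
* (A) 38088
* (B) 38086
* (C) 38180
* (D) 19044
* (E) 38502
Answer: A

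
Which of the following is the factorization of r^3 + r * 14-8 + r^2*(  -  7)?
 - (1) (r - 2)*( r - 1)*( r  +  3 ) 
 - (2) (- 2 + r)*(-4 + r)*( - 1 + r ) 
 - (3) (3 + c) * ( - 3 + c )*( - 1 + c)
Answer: 2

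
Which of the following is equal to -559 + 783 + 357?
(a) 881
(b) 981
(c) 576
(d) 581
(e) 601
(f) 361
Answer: d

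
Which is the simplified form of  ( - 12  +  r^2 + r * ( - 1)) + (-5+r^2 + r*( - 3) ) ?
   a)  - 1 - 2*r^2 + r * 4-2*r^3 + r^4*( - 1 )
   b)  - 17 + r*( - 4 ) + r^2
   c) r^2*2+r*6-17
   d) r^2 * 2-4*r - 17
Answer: d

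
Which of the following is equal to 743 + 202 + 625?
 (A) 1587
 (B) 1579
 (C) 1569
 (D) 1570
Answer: D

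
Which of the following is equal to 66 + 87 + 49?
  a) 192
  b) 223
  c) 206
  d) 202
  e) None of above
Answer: d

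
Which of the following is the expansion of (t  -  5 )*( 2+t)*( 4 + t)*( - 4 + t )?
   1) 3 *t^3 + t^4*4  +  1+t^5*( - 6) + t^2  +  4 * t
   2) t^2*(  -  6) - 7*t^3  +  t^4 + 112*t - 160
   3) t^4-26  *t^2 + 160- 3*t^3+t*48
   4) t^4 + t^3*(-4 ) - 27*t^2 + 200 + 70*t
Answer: 3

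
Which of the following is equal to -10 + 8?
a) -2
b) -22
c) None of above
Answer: a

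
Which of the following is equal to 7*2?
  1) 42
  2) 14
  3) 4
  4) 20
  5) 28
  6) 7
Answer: 2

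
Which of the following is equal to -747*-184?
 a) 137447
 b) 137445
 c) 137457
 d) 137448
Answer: d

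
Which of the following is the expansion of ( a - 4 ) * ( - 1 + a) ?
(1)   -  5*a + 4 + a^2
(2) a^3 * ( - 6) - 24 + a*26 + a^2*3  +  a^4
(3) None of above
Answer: 1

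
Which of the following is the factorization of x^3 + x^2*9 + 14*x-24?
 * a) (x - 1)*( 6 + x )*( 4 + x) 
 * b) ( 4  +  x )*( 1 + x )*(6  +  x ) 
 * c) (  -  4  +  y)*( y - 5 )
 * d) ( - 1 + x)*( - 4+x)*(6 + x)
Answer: a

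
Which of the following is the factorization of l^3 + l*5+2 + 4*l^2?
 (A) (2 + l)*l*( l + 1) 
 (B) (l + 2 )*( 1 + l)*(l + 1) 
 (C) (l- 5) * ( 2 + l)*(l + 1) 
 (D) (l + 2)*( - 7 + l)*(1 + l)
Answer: B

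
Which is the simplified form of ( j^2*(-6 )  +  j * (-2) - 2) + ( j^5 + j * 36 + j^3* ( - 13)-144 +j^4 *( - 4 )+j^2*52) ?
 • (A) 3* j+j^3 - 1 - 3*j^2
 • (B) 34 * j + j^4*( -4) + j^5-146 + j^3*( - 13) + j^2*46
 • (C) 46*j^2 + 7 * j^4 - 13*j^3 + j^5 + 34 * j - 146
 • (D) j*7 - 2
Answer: B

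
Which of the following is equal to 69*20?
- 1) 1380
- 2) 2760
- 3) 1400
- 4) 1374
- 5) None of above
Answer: 1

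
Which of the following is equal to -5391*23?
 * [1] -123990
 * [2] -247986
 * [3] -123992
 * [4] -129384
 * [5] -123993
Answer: 5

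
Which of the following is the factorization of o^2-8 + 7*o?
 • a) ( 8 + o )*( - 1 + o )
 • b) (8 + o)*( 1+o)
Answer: a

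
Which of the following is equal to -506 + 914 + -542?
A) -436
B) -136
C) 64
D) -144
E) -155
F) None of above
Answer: F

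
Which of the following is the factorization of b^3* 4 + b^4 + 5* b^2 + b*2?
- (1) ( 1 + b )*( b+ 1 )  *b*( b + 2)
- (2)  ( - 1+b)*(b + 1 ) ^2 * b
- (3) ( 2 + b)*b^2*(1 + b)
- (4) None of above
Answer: 1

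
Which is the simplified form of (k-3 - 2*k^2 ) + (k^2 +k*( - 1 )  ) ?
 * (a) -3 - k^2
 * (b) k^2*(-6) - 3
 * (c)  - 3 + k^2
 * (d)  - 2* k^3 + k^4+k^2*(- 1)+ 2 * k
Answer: a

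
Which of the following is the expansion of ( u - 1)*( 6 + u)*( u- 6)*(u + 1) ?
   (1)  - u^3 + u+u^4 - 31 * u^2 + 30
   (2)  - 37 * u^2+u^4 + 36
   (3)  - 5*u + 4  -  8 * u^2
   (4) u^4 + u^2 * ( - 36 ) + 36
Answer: 2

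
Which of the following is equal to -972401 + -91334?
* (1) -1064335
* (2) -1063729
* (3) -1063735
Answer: 3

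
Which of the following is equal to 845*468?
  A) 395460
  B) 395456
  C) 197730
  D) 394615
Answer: A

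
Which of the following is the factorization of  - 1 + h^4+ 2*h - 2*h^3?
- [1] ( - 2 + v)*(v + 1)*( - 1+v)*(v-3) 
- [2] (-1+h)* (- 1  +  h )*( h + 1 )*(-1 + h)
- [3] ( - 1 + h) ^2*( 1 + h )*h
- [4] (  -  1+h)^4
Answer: 2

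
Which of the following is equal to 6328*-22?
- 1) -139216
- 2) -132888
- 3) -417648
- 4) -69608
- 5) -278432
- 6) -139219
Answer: 1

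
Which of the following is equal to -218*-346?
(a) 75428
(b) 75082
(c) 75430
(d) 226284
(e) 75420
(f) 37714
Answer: a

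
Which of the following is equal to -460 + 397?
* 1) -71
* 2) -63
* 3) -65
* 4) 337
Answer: 2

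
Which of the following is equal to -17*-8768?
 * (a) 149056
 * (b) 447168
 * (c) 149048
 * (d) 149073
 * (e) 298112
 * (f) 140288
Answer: a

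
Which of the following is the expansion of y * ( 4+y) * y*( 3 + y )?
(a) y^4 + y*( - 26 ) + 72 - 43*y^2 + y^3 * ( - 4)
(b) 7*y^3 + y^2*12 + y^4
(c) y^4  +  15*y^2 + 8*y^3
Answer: b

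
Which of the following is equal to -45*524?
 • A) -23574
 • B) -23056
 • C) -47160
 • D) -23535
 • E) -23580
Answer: E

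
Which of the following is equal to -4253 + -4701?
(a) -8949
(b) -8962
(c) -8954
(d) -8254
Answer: c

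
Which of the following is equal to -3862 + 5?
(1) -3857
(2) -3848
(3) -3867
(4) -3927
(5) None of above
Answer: 1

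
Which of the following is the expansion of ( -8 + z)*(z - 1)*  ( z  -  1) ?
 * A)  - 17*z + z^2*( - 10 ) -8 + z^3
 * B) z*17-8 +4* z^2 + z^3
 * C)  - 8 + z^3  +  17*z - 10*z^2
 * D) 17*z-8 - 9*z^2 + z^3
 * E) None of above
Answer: C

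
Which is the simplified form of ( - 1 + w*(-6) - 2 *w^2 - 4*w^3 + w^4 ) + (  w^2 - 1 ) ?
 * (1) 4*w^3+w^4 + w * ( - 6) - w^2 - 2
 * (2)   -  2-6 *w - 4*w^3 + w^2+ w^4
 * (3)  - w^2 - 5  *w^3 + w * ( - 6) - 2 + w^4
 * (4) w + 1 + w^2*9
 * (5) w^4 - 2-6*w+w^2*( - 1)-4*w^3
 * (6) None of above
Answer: 5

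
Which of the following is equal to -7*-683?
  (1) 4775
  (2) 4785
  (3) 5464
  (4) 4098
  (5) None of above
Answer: 5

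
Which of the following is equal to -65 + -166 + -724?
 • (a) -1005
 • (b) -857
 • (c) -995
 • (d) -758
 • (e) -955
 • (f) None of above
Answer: e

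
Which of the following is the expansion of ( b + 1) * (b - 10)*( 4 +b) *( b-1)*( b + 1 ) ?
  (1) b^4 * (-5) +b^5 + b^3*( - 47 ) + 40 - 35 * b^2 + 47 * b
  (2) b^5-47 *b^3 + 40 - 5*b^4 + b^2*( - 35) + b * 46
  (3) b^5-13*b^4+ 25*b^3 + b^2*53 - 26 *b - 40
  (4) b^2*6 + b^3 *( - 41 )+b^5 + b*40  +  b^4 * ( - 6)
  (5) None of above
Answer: 2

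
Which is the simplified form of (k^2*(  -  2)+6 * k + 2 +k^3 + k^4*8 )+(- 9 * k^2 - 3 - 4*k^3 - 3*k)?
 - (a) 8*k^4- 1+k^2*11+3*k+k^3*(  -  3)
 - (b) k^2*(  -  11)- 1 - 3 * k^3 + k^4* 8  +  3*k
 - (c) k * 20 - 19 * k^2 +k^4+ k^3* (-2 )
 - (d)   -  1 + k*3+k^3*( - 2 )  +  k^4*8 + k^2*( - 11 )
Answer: b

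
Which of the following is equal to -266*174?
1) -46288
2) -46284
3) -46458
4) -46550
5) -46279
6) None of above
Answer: 2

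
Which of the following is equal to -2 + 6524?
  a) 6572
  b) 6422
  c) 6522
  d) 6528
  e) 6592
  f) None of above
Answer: c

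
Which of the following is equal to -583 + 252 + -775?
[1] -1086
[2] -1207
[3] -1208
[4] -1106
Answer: 4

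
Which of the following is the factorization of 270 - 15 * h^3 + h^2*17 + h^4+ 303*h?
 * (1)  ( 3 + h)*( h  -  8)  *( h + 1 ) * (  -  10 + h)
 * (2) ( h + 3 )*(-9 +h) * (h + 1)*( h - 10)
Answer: 2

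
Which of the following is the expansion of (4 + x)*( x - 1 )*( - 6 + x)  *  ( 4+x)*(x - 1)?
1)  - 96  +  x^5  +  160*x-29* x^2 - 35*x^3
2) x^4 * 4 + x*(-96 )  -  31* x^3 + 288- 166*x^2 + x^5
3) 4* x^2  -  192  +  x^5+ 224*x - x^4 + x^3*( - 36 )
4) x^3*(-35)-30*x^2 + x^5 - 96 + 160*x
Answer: 4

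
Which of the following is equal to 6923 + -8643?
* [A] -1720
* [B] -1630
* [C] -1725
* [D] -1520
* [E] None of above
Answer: A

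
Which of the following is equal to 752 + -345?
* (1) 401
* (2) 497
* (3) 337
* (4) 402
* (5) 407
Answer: 5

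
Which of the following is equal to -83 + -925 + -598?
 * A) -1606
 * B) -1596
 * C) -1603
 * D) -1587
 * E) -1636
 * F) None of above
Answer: A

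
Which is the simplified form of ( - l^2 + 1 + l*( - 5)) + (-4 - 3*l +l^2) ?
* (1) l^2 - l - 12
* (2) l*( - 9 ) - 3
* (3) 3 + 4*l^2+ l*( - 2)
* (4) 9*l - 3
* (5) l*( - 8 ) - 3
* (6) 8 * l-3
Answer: 5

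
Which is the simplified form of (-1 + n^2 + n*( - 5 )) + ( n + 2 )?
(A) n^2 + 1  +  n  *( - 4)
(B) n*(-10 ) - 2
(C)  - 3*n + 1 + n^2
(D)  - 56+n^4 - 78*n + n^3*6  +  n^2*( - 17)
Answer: A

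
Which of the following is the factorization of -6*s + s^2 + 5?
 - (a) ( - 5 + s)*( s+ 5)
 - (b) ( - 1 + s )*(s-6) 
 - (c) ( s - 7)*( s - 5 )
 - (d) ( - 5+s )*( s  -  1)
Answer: d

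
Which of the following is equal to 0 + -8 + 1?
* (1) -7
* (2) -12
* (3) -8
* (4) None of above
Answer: 1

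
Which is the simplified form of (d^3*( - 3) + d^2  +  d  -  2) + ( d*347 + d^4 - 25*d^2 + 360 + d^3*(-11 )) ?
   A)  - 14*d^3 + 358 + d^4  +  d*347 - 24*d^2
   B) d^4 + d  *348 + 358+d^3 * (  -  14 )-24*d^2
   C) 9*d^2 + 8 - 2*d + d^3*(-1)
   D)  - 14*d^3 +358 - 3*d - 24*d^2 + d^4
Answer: B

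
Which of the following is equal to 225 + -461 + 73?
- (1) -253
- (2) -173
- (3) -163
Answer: 3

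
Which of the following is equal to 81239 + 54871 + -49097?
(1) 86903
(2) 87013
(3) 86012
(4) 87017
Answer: 2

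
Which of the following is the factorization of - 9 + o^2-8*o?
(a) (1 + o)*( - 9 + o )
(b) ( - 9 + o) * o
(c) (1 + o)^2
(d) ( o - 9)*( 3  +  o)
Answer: a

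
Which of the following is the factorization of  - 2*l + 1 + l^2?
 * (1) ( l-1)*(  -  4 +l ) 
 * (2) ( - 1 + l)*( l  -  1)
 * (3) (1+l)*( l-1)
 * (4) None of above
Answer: 2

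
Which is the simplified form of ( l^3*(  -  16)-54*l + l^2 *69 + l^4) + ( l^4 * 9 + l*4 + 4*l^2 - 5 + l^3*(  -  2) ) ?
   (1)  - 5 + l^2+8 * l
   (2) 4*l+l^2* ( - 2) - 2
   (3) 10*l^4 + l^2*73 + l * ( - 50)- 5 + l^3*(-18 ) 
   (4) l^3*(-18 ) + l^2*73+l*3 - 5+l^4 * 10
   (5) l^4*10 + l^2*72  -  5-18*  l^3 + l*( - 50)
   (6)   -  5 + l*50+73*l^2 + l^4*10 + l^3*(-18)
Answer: 3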